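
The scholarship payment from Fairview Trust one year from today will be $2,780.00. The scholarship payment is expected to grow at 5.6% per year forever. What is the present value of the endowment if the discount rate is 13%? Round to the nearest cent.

$37567.57

Growing perpetuity: P = D₁ / (r − g) = $2,780.0000 / (0.13 − 0.056) = $37,567.57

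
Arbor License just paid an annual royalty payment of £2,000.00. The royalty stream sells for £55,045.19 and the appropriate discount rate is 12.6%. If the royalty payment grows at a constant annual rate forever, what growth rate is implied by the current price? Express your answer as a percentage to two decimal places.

P = D₀(1+g)/(r−g) ⇒ P(r−g) = D₀(1+g) ⇒ g(P+D₀) = P·r − D₀
g = (P·r − D₀)/(P + D₀) = (£55,045.19×0.126 − £2,000.00) / (£55,045.19 + £2,000.00) = 0.086523

8.65%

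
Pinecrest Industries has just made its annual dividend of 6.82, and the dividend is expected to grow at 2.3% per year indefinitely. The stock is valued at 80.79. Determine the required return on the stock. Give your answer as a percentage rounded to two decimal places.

10.94%

D₁ = 6.82 × 1.023 = 6.9769
P = D₁/(r − g) ⇒ r = D₁/P + g = 6.9769/80.79 + 0.023 = 0.086358 + 0.023 = 0.109358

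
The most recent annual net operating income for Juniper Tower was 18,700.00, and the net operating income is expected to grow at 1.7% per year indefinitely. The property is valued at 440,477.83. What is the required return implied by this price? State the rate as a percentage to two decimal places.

6.02%

D₁ = 18,700.00 × 1.017 = 19,017.9000
P = D₁/(r − g) ⇒ r = D₁/P + g = 19,017.9000/440,477.83 + 0.017 = 0.043176 + 0.017 = 0.060176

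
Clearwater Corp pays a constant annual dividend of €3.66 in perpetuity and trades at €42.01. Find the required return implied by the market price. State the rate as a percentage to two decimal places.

P = C/r ⇒ r = C/P = €3.66/€42.01 = 0.087122

8.71%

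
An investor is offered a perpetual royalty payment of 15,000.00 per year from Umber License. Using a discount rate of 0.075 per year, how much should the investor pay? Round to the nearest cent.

Level perpetuity: PV = C / r = 15,000.00 / 0.075 = 200,000.00

200000.00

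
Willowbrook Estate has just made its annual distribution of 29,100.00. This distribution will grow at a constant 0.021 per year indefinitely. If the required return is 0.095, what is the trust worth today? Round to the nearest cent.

401501.35

D₁ = D₀ × (1 + g) = 29,100.00 × 1.021 = 29,711.1000
Growing perpetuity: P = D₁ / (r − g) = 29,711.1000 / (0.095 − 0.021) = 401,501.35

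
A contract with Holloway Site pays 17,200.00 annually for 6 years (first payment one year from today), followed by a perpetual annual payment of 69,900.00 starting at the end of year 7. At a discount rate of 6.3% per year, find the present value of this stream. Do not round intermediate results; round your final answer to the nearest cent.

PV of 6-year annuity: 17,200.00 × [1 − (1+0.063)^−6] / 0.063 = 83786.60461
Perpetuity value at year 6: 69,900.00 / 0.063 = 1109523.80952
PV of perpetuity: 1109523.80952 / (1+0.063)^6 = 769018.94544
Total PV = 83786.60461 + 769018.94544 = 852805.55005

852805.55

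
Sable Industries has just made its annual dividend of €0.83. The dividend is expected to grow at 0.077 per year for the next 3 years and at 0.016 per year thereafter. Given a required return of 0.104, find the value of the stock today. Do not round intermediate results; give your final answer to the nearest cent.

D_1 = 0.89391
D_2 = 0.96274
D_3 = 1.03687
Terminal value at year 3: TV = D_3×(1+g_2)/(r−g_2) = 1.05346/0.088 = 11.97116
P_0 = D_1/(1+r)^1 + D_2/(1+r)^2 + D_3/(1+r)^3 + TV/(1+r)^3
    = 0.80970 + 0.78990 + 0.77058 + 8.89670 = 11.26688

€11.27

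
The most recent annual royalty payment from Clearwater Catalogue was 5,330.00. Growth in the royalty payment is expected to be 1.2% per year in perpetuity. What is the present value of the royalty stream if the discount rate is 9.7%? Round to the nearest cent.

D₁ = D₀ × (1 + g) = 5,330.00 × 1.012 = 5,393.9600
Growing perpetuity: P = D₁ / (r − g) = 5,393.9600 / (0.097 − 0.012) = 63,458.35

63458.35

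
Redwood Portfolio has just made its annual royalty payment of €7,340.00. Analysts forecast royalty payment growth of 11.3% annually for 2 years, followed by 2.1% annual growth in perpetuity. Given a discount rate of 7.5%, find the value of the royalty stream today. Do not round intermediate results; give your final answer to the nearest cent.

€164232.78

D_1 = 8169.42000
D_2 = 9092.56446
Terminal value at year 2: TV = D_2×(1+g_2)/(r−g_2) = 9283.50831/0.054 = 171916.82062
P_0 = D_1/(1+r)^1 + D_2/(1+r)^2 + TV/(1+r)^2
    = 7599.46047 + 7868.09256 + 148765.23148 = 164232.78450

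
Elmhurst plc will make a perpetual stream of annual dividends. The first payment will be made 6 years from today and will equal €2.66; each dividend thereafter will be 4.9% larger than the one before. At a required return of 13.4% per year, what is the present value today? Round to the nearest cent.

€16.69

Value at end of year 5: C₁ / (r − g) = €2.66 / (0.134 − 0.049) = €31.2941
Discount to today: PV = €31.2941 / (1 + 0.134)^5 = €31.2941 / 1.875276 = €16.69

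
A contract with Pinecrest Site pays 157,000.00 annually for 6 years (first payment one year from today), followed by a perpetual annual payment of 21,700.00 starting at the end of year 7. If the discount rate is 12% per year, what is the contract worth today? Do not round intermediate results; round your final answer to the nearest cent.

PV of 6-year annuity: 157,000.00 × [1 − (1+0.12)^−6] / 0.12 = 645490.94979
Perpetuity value at year 6: 21,700.00 / 0.12 = 180833.33333
PV of perpetuity: 180833.33333 / (1+0.12)^6 = 91615.79441
Total PV = 645490.94979 + 91615.79441 = 737106.74421

737106.74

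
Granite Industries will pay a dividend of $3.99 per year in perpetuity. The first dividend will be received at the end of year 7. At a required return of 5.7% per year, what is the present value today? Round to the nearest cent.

Value at end of year 6: C / r = $3.99 / 0.057 = $70.0000
Discount to today: PV = $70.0000 / (1 + 0.057)^6 = $70.0000 / 1.394601 = $50.19

$50.19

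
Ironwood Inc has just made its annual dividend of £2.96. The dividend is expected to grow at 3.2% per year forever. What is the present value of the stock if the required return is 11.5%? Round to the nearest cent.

D₁ = D₀ × (1 + g) = £2.96 × 1.032 = £3.0547
Growing perpetuity: P = D₁ / (r − g) = £3.0547 / (0.115 − 0.032) = £36.80

£36.80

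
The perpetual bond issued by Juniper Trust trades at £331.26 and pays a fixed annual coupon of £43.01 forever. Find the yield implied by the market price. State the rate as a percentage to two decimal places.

P = C/r ⇒ r = C/P = £43.01/£331.26 = 0.129838

12.98%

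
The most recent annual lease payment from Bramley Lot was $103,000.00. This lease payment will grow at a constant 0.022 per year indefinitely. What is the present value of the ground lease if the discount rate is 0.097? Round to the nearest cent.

D₁ = D₀ × (1 + g) = $103,000.00 × 1.022 = $105,266.0000
Growing perpetuity: P = D₁ / (r − g) = $105,266.0000 / (0.097 − 0.022) = $1,403,546.67

$1403546.67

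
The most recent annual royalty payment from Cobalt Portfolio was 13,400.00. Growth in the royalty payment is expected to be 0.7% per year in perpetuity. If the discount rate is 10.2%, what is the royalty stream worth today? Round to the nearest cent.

D₁ = D₀ × (1 + g) = 13,400.00 × 1.007 = 13,493.8000
Growing perpetuity: P = D₁ / (r − g) = 13,493.8000 / (0.102 − 0.007) = 142,040.00

142040.00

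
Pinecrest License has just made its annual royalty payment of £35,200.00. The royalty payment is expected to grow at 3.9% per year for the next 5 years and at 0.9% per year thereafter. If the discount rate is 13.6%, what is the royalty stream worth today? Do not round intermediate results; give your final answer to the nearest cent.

D_1 = 36572.80000
D_2 = 37999.13920
D_3 = 39481.10563
D_4 = 41020.86875
D_5 = 42620.68263
Terminal value at year 5: TV = D_5×(1+g_2)/(r−g_2) = 43004.26877/0.127 = 338616.28955
P_0 = D_1/(1+r)^1 + D_2/(1+r)^2 + D_3/(1+r)^3 + D_4/(1+r)^4 + D_5/(1+r)^5 + TV/(1+r)^5
    = 32194.36620 + 29445.37542 + 26931.11361 + 24631.53789 + 22528.31678 + 178984.81603 = 314715.52593

£314715.53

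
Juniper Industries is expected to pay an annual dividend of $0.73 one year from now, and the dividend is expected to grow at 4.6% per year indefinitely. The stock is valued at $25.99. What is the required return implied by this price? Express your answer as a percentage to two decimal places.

P = D₁/(r − g) ⇒ r = D₁/P + g = $0.7300/$25.99 + 0.046 = 0.028088 + 0.046 = 0.074088

7.41%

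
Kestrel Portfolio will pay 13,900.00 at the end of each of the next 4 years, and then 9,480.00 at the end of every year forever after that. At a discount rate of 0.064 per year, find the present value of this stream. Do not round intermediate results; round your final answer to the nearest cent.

163301.52

PV of 4-year annuity: 13,900.00 × [1 − (1+0.064)^−4] / 0.064 = 47727.06596
Perpetuity value at year 4: 9,480.00 / 0.064 = 148125.00000
PV of perpetuity: 148125.00000 / (1+0.064)^4 = 115574.45430
Total PV = 47727.06596 + 115574.45430 = 163301.52025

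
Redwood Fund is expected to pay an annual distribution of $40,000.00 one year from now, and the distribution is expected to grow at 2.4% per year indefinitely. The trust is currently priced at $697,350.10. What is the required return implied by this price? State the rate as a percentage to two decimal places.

P = D₁/(r − g) ⇒ r = D₁/P + g = $40,000.0000/$697,350.10 + 0.024 = 0.057360 + 0.024 = 0.081360

8.14%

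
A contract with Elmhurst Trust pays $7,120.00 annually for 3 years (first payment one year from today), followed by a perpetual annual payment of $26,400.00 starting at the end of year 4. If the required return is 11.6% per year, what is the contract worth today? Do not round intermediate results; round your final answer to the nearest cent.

PV of 3-year annuity: $7,120.00 × [1 − (1+0.116)^−3] / 0.116 = 17219.27416
Perpetuity value at year 3: $26,400.00 / 0.116 = 227586.20690
PV of perpetuity: 227586.20690 / (1+0.116)^3 = 163739.46002
Total PV = 17219.27416 + 163739.46002 = 180958.73418

$180958.73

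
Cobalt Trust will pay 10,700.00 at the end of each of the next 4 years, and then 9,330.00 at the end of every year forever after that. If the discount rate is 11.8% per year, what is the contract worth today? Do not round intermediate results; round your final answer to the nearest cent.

83246.55

PV of 4-year annuity: 10,700.00 × [1 − (1+0.118)^−4] / 0.118 = 32637.01023
Perpetuity value at year 4: 9,330.00 / 0.118 = 79067.79661
PV of perpetuity: 79067.79661 / (1+0.118)^4 = 50609.54376
Total PV = 32637.01023 + 50609.54376 = 83246.55399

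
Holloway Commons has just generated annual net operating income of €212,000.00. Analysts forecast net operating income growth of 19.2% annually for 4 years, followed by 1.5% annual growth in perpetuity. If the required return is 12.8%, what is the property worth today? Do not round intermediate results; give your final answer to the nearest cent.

€3349912.95

D_1 = 252704.00000
D_2 = 301223.16800
D_3 = 359058.01626
D_4 = 427997.15538
Terminal value at year 4: TV = D_4×(1+g_2)/(r−g_2) = 434417.11271/0.113 = 3844399.22750
P_0 = D_1/(1+r)^1 + D_2/(1+r)^2 + D_3/(1+r)^3 + D_4/(1+r)^4 + TV/(1+r)^4
    = 224028.36879 + 236739.19823 + 250171.20948 + 264365.32065 + 2374608.85365 = 3349912.95080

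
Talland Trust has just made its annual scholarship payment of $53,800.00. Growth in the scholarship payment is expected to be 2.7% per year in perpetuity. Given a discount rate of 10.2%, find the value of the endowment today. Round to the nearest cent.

$736701.33

D₁ = D₀ × (1 + g) = $53,800.00 × 1.027 = $55,252.6000
Growing perpetuity: P = D₁ / (r − g) = $55,252.6000 / (0.102 − 0.027) = $736,701.33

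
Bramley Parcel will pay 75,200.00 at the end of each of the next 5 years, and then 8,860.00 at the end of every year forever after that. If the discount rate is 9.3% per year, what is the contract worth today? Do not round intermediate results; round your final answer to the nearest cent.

351312.15

PV of 5-year annuity: 75,200.00 × [1 − (1+0.093)^−5] / 0.093 = 290239.04594
Perpetuity value at year 5: 8,860.00 / 0.093 = 95268.81720
PV of perpetuity: 95268.81720 / (1+0.093)^5 = 61073.09982
Total PV = 290239.04594 + 61073.09982 = 351312.14577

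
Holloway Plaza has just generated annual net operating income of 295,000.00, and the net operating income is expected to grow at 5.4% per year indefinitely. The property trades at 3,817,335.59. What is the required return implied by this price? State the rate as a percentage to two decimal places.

13.55%

D₁ = 295,000.00 × 1.054 = 310,930.0000
P = D₁/(r − g) ⇒ r = D₁/P + g = 310,930.0000/3,817,335.59 + 0.054 = 0.081452 + 0.054 = 0.135452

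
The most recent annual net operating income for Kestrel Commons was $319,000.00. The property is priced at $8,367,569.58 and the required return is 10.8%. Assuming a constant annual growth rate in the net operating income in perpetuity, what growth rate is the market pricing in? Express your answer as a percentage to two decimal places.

P = D₀(1+g)/(r−g) ⇒ P(r−g) = D₀(1+g) ⇒ g(P+D₀) = P·r − D₀
g = (P·r − D₀)/(P + D₀) = ($8,367,569.58×0.108 − $319,000.00) / ($8,367,569.58 + $319,000.00) = 0.067311

6.73%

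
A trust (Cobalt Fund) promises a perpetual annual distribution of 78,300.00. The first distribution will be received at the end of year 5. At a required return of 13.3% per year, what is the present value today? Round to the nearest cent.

Value at end of year 4: C / r = 78,300.00 / 0.133 = 588,721.8045
Discount to today: PV = 588,721.8045 / (1 + 0.133)^4 = 588,721.8045 / 1.647857 = 357,265.01

357265.01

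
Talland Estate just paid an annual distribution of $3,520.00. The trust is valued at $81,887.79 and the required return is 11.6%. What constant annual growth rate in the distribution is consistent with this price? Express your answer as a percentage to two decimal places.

P = D₀(1+g)/(r−g) ⇒ P(r−g) = D₀(1+g) ⇒ g(P+D₀) = P·r − D₀
g = (P·r − D₀)/(P + D₀) = ($81,887.79×0.116 − $3,520.00) / ($81,887.79 + $3,520.00) = 0.070005

7.00%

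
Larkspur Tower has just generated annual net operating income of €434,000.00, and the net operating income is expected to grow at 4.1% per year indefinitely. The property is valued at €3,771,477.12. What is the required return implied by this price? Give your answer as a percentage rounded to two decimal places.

D₁ = €434,000.00 × 1.041 = €451,794.0000
P = D₁/(r − g) ⇒ r = D₁/P + g = €451,794.0000/€3,771,477.12 + 0.041 = 0.119792 + 0.041 = 0.160792

16.08%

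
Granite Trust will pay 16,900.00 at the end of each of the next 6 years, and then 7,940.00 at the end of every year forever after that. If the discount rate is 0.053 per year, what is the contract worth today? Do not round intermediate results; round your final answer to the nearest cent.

194856.44

PV of 6-year annuity: 16,900.00 × [1 − (1+0.053)^−6] / 0.053 = 84962.33078
Perpetuity value at year 6: 7,940.00 / 0.053 = 149811.32075
PV of perpetuity: 149811.32075 / (1+0.053)^6 = 109894.10736
Total PV = 84962.33078 + 109894.10736 = 194856.43814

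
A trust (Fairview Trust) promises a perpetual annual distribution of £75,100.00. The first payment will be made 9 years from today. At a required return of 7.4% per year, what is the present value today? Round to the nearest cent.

Value at end of year 8: C / r = £75,100.00 / 0.074 = £1,014,864.8649
Discount to today: PV = £1,014,864.8649 / (1 + 0.074)^8 = £1,014,864.8649 / 1.770249 = £573,289.47

£573289.47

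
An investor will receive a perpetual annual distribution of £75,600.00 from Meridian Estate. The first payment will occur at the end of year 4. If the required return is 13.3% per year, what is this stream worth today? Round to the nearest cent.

£390823.28

Value at end of year 3: C / r = £75,600.00 / 0.133 = £568,421.0526
Discount to today: PV = £568,421.0526 / (1 + 0.133)^3 = £568,421.0526 / 1.454420 = £390,823.28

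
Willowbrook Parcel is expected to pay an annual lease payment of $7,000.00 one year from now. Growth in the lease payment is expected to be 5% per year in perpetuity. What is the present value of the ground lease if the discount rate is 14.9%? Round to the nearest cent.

Growing perpetuity: P = D₁ / (r − g) = $7,000.0000 / (0.149 − 0.05) = $70,707.07

$70707.07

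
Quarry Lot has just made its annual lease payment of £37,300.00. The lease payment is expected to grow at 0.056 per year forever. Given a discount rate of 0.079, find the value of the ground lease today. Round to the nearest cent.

£1712556.52

D₁ = D₀ × (1 + g) = £37,300.00 × 1.056 = £39,388.8000
Growing perpetuity: P = D₁ / (r − g) = £39,388.8000 / (0.079 − 0.056) = £1,712,556.52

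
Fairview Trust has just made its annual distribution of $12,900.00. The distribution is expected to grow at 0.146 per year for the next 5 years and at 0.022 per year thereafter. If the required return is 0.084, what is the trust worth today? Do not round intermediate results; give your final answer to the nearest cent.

D_1 = 14783.40000
D_2 = 16941.77640
D_3 = 19415.27575
D_4 = 22249.90601
D_5 = 25498.39229
Terminal value at year 5: TV = D_5×(1+g_2)/(r−g_2) = 26059.35692/0.062 = 420312.20844
P_0 = D_1/(1+r)^1 + D_2/(1+r)^2 + D_3/(1+r)^3 + D_4/(1+r)^4 + D_5/(1+r)^5 + TV/(1+r)^5
    = 13637.82288 + 14417.84596 + 15242.48290 + 16114.28543 + 17035.95120 + 280818.42145 = 357266.80983

$357266.81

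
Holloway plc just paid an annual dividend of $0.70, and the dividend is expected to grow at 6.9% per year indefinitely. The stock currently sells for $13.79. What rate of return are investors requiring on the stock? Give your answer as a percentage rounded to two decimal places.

D₁ = $0.70 × 1.069 = $0.7483
P = D₁/(r − g) ⇒ r = D₁/P + g = $0.7483/$13.79 + 0.069 = 0.054264 + 0.069 = 0.123264

12.33%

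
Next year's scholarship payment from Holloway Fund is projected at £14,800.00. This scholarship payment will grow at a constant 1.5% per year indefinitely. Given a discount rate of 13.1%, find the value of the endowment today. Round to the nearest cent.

£127586.21

Growing perpetuity: P = D₁ / (r − g) = £14,800.0000 / (0.131 − 0.015) = £127,586.21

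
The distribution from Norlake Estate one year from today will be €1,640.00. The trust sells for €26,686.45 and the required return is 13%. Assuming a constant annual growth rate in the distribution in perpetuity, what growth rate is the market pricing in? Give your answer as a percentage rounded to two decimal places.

P = D₁/(r−g) ⇒ g = r − D₁/P = 0.13 − €1,640.00/€26,686.45 = 0.068546

6.85%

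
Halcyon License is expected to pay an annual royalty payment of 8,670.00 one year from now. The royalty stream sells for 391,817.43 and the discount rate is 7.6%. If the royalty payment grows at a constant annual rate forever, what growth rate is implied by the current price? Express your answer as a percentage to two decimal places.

5.39%

P = D₁/(r−g) ⇒ g = r − D₁/P = 0.076 − 8,670.00/391,817.43 = 0.053872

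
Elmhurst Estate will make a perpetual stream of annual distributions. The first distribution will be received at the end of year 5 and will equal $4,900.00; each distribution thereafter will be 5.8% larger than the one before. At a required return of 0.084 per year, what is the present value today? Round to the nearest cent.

Value at end of year 4: C₁ / (r − g) = $4,900.00 / (0.084 − 0.058) = $188,461.5385
Discount to today: PV = $188,461.5385 / (1 + 0.084)^4 = $188,461.5385 / 1.380757 = $136,491.50

$136491.50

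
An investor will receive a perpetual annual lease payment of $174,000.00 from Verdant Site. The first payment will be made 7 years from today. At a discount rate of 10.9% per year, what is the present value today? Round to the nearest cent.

Value at end of year 6: C / r = $174,000.00 / 0.109 = $1,596,330.2752
Discount to today: PV = $1,596,330.2752 / (1 + 0.109)^6 = $1,596,330.2752 / 1.860327 = $858,091.25

$858091.25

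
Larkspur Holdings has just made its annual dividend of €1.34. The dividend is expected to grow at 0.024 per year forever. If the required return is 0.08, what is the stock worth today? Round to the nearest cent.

D₁ = D₀ × (1 + g) = €1.34 × 1.024 = €1.3722
Growing perpetuity: P = D₁ / (r − g) = €1.3722 / (0.08 − 0.024) = €24.50

€24.50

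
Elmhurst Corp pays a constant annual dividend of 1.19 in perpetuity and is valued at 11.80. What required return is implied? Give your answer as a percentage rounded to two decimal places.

10.08%

P = C/r ⇒ r = C/P = 1.19/11.80 = 0.100847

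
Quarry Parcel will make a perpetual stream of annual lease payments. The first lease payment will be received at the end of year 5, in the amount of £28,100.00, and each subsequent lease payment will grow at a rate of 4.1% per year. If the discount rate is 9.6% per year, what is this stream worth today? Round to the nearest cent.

£354080.01

Value at end of year 4: C₁ / (r − g) = £28,100.00 / (0.096 − 0.041) = £510,909.0909
Discount to today: PV = £510,909.0909 / (1 + 0.096)^4 = £510,909.0909 / 1.442920 = £354,080.01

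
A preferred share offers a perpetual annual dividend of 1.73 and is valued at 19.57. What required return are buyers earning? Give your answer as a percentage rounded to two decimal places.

8.84%

P = C/r ⇒ r = C/P = 1.73/19.57 = 0.088401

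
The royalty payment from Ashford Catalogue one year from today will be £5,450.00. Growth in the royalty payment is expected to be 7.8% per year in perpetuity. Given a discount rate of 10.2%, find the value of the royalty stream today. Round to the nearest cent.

Growing perpetuity: P = D₁ / (r − g) = £5,450.0000 / (0.102 − 0.078) = £227,083.33

£227083.33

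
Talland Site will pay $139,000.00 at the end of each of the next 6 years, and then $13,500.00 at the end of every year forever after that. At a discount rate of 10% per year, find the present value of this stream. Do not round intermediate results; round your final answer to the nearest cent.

$681585.22

PV of 6-year annuity: $139,000.00 × [1 − (1+0.1)^−6] / 0.1 = 605381.23723
Perpetuity value at year 6: $13,500.00 / 0.1 = 135000.00000
PV of perpetuity: 135000.00000 / (1+0.1)^6 = 76203.98056
Total PV = 605381.23723 + 76203.98056 = 681585.21778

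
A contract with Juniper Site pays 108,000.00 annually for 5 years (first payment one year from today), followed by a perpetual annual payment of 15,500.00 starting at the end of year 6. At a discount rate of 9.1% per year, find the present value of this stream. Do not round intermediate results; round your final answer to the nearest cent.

PV of 5-year annuity: 108,000.00 × [1 − (1+0.091)^−5] / 0.091 = 418994.61906
Perpetuity value at year 5: 15,500.00 / 0.091 = 170329.67033
PV of perpetuity: 170329.67033 / (1+0.091)^5 = 110196.18334
Total PV = 418994.61906 + 110196.18334 = 529190.80239

529190.80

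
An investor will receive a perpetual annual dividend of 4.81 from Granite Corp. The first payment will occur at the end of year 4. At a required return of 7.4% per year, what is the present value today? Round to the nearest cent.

52.47

Value at end of year 3: C / r = 4.81 / 0.074 = 65.0000
Discount to today: PV = 65.0000 / (1 + 0.074)^3 = 65.0000 / 1.238833 = 52.47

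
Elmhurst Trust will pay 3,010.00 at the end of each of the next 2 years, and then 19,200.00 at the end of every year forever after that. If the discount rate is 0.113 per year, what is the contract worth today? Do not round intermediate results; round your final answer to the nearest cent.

PV of 2-year annuity: 3,010.00 × [1 − (1+0.113)^−2] / 0.113 = 5134.23407
Perpetuity value at year 2: 19,200.00 / 0.113 = 169911.50442
PV of perpetuity: 169911.50442 / (1+0.113)^2 = 137161.57284
Total PV = 5134.23407 + 137161.57284 = 142295.80691

142295.81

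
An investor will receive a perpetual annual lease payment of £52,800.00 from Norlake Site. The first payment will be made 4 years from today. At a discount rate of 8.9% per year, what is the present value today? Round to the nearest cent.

Value at end of year 3: C / r = £52,800.00 / 0.089 = £593,258.4270
Discount to today: PV = £593,258.4270 / (1 + 0.089)^3 = £593,258.4270 / 1.291468 = £459,367.51

£459367.51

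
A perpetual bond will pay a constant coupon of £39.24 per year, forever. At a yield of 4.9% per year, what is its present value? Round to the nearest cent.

Level perpetuity: PV = C / r = £39.24 / 0.049 = £800.82

£800.82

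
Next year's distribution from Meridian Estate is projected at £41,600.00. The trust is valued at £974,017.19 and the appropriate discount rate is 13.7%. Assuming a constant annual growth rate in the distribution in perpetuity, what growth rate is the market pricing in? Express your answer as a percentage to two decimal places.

P = D₁/(r−g) ⇒ g = r − D₁/P = 0.137 − £41,600.00/£974,017.19 = 0.094290

9.43%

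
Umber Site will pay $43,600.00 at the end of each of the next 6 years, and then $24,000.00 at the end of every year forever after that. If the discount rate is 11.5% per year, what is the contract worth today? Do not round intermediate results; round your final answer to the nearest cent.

PV of 6-year annuity: $43,600.00 × [1 − (1+0.115)^−6] / 0.115 = 181824.81985
Perpetuity value at year 6: $24,000.00 / 0.115 = 208695.65217
PV of perpetuity: 208695.65217 / (1+0.115)^6 = 108608.59538
Total PV = 181824.81985 + 108608.59538 = 290433.41522

$290433.42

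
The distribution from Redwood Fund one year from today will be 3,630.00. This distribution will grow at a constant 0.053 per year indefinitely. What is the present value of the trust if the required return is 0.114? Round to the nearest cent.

59508.20

Growing perpetuity: P = D₁ / (r − g) = 3,630.0000 / (0.114 − 0.053) = 59,508.20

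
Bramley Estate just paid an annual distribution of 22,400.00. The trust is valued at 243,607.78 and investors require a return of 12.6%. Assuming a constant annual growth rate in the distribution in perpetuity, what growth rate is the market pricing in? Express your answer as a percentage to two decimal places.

3.12%

P = D₀(1+g)/(r−g) ⇒ P(r−g) = D₀(1+g) ⇒ g(P+D₀) = P·r − D₀
g = (P·r − D₀)/(P + D₀) = (243,607.78×0.126 − 22,400.00) / (243,607.78 + 22,400.00) = 0.031182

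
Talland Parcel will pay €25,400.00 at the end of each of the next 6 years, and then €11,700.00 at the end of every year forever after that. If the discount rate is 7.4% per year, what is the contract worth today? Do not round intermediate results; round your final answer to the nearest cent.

€222611.07

PV of 6-year annuity: €25,400.00 × [1 − (1+0.074)^−6] / 0.074 = 119589.42922
Perpetuity value at year 6: €11,700.00 / 0.074 = 158108.10811
PV of perpetuity: 158108.10811 / (1+0.074)^6 = 103021.63874
Total PV = 119589.42922 + 103021.63874 = 222611.06796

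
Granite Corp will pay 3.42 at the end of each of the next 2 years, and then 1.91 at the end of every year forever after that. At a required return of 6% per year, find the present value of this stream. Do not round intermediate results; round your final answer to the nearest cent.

34.60

PV of 2-year annuity: 3.42 × [1 − (1+0.06)^−2] / 0.06 = 6.27020
Perpetuity value at year 2: 1.91 / 0.06 = 31.83333
PV of perpetuity: 31.83333 / (1+0.06)^2 = 28.33155
Total PV = 6.27020 + 28.33155 = 34.60176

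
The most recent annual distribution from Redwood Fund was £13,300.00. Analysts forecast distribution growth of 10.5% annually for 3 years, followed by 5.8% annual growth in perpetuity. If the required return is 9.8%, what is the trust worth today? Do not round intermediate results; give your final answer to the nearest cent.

D_1 = 14696.50000
D_2 = 16239.63250
D_3 = 17944.79391
Terminal value at year 3: TV = D_3×(1+g_2)/(r−g_2) = 18985.59196/0.04 = 474639.79899
P_0 = D_1/(1+r)^1 + D_2/(1+r)^2 + D_3/(1+r)^3 + TV/(1+r)^3
    = 13384.79053 + 13470.12162 + 13555.99671 + 358556.11292 = 398967.02177

£398967.02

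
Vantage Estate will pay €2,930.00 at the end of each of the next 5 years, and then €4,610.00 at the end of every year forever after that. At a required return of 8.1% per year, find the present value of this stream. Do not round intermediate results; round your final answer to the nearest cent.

€50223.47

PV of 5-year annuity: €2,930.00 × [1 − (1+0.081)^−5] / 0.081 = 11667.87196
Perpetuity value at year 5: €4,610.00 / 0.081 = 56913.58025
PV of perpetuity: 56913.58025 / (1+0.081)^5 = 38555.59740
Total PV = 11667.87196 + 38555.59740 = 50223.46936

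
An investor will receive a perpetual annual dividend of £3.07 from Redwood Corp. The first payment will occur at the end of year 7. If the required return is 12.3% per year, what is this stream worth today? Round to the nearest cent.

Value at end of year 6: C / r = £3.07 / 0.123 = £24.9593
Discount to today: PV = £24.9593 / (1 + 0.123)^6 = £24.9593 / 2.005758 = £12.44

£12.44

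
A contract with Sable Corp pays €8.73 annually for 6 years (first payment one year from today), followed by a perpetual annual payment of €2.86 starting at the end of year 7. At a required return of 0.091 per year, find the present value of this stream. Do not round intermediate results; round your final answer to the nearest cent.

PV of 6-year annuity: €8.73 × [1 − (1+0.091)^−6] / 0.091 = 39.04558
Perpetuity value at year 6: €2.86 / 0.091 = 31.42857
PV of perpetuity: 31.42857 / (1+0.091)^6 = 18.63701
Total PV = 39.04558 + 18.63701 = 57.68259

€57.68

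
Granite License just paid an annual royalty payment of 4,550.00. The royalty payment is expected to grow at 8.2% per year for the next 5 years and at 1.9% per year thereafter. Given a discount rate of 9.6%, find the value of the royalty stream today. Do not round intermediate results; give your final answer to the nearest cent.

D_1 = 4923.10000
D_2 = 5326.79420
D_3 = 5763.59132
D_4 = 6236.20581
D_5 = 6747.57469
Terminal value at year 5: TV = D_5×(1+g_2)/(r−g_2) = 6875.77861/0.077 = 89295.82609
P_0 = D_1/(1+r)^1 + D_2/(1+r)^2 + D_3/(1+r)^3 + D_4/(1+r)^4 + D_5/(1+r)^5 + TV/(1+r)^5
    = 4491.87956 + 4434.50154 + 4377.85645 + 4321.93492 + 4266.72772 + 56464.87728 = 78357.77747

78357.78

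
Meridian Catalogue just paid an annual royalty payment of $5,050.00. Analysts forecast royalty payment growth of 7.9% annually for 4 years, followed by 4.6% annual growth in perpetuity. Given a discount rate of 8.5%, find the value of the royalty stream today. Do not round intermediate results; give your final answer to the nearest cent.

$152394.64

D_1 = 5448.95000
D_2 = 5879.41705
D_3 = 6343.89100
D_4 = 6845.05839
Terminal value at year 4: TV = D_4×(1+g_2)/(r−g_2) = 7159.93107/0.039 = 183587.97619
P_0 = D_1/(1+r)^1 + D_2/(1+r)^2 + D_3/(1+r)^3 + D_4/(1+r)^4 + TV/(1+r)^4
    = 5022.07373 + 4994.30190 + 4966.68364 + 4939.21811 + 132472.36252 = 152394.63989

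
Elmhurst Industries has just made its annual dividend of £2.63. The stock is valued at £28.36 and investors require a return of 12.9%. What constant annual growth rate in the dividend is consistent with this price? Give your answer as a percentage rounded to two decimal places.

3.32%

P = D₀(1+g)/(r−g) ⇒ P(r−g) = D₀(1+g) ⇒ g(P+D₀) = P·r − D₀
g = (P·r − D₀)/(P + D₀) = (£28.36×0.129 − £2.63) / (£28.36 + £2.63) = 0.033186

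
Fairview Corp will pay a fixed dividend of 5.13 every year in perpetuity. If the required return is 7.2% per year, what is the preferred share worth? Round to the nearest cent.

71.25

Level perpetuity: PV = C / r = 5.13 / 0.072 = 71.25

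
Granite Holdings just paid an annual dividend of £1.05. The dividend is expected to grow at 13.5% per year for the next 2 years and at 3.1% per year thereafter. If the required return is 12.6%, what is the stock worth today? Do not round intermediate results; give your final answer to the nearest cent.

£13.70

D_1 = 1.19175
D_2 = 1.35264
Terminal value at year 2: TV = D_2×(1+g_2)/(r−g_2) = 1.39457/0.095 = 14.67966
P_0 = D_1/(1+r)^1 + D_2/(1+r)^2 + TV/(1+r)^2
    = 1.05839 + 1.06685 + 11.57815 = 13.70340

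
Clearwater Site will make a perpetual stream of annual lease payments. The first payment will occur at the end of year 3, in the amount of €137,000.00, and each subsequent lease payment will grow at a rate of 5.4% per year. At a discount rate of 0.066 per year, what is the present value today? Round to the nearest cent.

€10046734.18

Value at end of year 2: C₁ / (r − g) = €137,000.00 / (0.066 − 0.054) = €11,416,666.6667
Discount to today: PV = €11,416,666.6667 / (1 + 0.066)^2 = €11,416,666.6667 / 1.136356 = €10,046,734.18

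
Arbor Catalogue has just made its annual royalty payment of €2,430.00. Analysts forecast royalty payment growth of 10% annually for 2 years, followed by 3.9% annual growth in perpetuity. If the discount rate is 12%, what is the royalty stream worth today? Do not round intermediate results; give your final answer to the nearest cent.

€34797.32

D_1 = 2673.00000
D_2 = 2940.30000
Terminal value at year 2: TV = D_2×(1+g_2)/(r−g_2) = 3054.97170/0.081 = 37715.70000
P_0 = D_1/(1+r)^1 + D_2/(1+r)^2 + TV/(1+r)^2
    = 2386.60714 + 2343.98916 + 30066.72513 = 34797.32143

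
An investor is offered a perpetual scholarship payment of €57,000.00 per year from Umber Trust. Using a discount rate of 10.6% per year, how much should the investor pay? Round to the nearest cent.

€537735.85

Level perpetuity: PV = C / r = €57,000.00 / 0.106 = €537,735.85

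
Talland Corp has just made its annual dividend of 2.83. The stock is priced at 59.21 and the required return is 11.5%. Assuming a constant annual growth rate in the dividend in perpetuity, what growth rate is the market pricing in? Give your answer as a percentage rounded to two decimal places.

6.41%

P = D₀(1+g)/(r−g) ⇒ P(r−g) = D₀(1+g) ⇒ g(P+D₀) = P·r − D₀
g = (P·r − D₀)/(P + D₀) = (59.21×0.115 − 2.83) / (59.21 + 2.83) = 0.064138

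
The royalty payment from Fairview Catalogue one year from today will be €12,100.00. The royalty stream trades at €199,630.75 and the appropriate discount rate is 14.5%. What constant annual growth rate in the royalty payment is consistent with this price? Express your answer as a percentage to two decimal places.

P = D₁/(r−g) ⇒ g = r − D₁/P = 0.145 − €12,100.00/€199,630.75 = 0.084388

8.44%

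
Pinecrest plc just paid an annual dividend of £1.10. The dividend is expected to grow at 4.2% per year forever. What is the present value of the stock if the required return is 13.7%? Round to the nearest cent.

D₁ = D₀ × (1 + g) = £1.10 × 1.042 = £1.1462
Growing perpetuity: P = D₁ / (r − g) = £1.1462 / (0.137 − 0.042) = £12.07

£12.07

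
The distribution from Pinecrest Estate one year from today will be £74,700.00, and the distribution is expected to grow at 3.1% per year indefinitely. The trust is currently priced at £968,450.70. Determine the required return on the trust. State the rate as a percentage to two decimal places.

10.81%

P = D₁/(r − g) ⇒ r = D₁/P + g = £74,700.0000/£968,450.70 + 0.031 = 0.077134 + 0.031 = 0.108134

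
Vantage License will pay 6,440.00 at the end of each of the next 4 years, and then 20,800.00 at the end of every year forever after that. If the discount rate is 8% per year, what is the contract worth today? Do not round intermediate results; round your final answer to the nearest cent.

212437.86

PV of 4-year annuity: 6,440.00 × [1 − (1+0.08)^−4] / 0.08 = 21330.09685
Perpetuity value at year 4: 20,800.00 / 0.08 = 260000.00000
PV of perpetuity: 260000.00000 / (1+0.08)^4 = 191107.76173
Total PV = 21330.09685 + 191107.76173 = 212437.85858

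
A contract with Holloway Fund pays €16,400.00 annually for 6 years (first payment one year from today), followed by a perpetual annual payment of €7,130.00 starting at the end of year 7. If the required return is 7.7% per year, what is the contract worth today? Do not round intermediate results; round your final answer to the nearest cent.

€135844.32

PV of 6-year annuity: €16,400.00 × [1 − (1+0.077)^−6] / 0.077 = 76510.19032
Perpetuity value at year 6: €7,130.00 / 0.077 = 92597.40260
PV of perpetuity: 92597.40260 / (1+0.077)^6 = 59334.13083
Total PV = 76510.19032 + 59334.13083 = 135844.32115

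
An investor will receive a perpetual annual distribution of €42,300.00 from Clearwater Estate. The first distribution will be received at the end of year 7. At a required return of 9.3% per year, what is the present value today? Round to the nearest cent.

€266769.67

Value at end of year 6: C / r = €42,300.00 / 0.093 = €454,838.7097
Discount to today: PV = €454,838.7097 / (1 + 0.093)^6 = €454,838.7097 / 1.704987 = €266,769.67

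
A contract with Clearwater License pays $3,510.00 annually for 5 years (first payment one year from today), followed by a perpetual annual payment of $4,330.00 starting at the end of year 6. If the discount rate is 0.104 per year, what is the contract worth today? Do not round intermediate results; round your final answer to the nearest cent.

$38557.68

PV of 5-year annuity: $3,510.00 × [1 − (1+0.104)^−5] / 0.104 = 13170.80368
Perpetuity value at year 5: $4,330.00 / 0.104 = 41634.61538
PV of perpetuity: 41634.61538 / (1+0.104)^5 = 25386.87181
Total PV = 13170.80368 + 25386.87181 = 38557.67549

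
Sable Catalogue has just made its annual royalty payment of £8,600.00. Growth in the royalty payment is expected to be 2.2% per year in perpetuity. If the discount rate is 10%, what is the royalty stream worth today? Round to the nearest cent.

D₁ = D₀ × (1 + g) = £8,600.00 × 1.022 = £8,789.2000
Growing perpetuity: P = D₁ / (r − g) = £8,789.2000 / (0.1 − 0.022) = £112,682.05

£112682.05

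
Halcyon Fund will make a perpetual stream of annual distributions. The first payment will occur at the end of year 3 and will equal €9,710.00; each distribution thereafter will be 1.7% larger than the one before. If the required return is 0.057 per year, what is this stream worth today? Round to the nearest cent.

Value at end of year 2: C₁ / (r − g) = €9,710.00 / (0.057 − 0.017) = €242,750.0000
Discount to today: PV = €242,750.0000 / (1 + 0.057)^2 = €242,750.0000 / 1.117249 = €217,274.75

€217274.75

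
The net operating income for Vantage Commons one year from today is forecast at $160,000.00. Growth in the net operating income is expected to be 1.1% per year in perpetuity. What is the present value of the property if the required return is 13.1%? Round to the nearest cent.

$1333333.33

Growing perpetuity: P = D₁ / (r − g) = $160,000.0000 / (0.131 − 0.011) = $1,333,333.33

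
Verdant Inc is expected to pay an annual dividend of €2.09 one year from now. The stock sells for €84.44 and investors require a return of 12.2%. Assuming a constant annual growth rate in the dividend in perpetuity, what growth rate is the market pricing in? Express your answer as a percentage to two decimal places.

P = D₁/(r−g) ⇒ g = r − D₁/P = 0.122 − €2.09/€84.44 = 0.097249

9.72%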